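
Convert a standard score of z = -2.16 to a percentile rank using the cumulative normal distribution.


CDF(z) = 0.5 * (1 + erf(z/sqrt(2)))
erf(-1.5274) = -0.9692
CDF = 0.0154
Percentile rank = 0.0154 * 100 = 1.54

1.54


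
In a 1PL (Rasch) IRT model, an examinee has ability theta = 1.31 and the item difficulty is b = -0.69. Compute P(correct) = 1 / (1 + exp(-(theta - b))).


theta - b = 1.31 - -0.69 = 2.0
exp(-(theta - b)) = exp(-2.0) = 0.1353
P = 1 / (1 + 0.1353)
P = 0.8808

0.8808


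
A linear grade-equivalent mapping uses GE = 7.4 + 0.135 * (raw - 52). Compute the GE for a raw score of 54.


raw - median = 54 - 52 = 2
slope * diff = 0.135 * 2 = 0.27
GE = 7.4 + 0.27
GE = 7.67

7.67


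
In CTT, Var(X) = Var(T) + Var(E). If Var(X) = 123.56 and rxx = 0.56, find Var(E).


var_true = rxx * var_obs = 0.56 * 123.56 = 69.1936
var_error = var_obs - var_true
var_error = 123.56 - 69.1936
var_error = 54.3664

54.3664


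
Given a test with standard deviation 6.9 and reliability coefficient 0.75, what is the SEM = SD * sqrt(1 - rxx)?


SEM = SD * sqrt(1 - rxx)
SEM = 6.9 * sqrt(1 - 0.75)
SEM = 6.9 * sqrt(0.25) = 6.9 * 0.5
SEM = 3.45

3.45


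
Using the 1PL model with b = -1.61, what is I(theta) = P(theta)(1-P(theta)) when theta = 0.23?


P = 1/(1+exp(-(0.23--1.61))) = 0.8629
I = P*(1-P) = 0.8629 * 0.1371
I = 0.1183

0.1183


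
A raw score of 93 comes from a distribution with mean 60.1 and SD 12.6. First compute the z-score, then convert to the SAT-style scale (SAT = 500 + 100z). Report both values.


z = (X - mean) / SD = (93 - 60.1) / 12.6
z = 32.9 / 12.6
z = 2.6111
SAT-scale = SAT = 500 + 100z
Carry z at full precision (z = 32.9 / 12.6) into the conversion:
SAT-scale = 500 + 100 * (32.9 / 12.6) = 500 + 3290 / 12.6
SAT-scale = 500 + 261.1111
SAT-scale = 761.1111

761.1111


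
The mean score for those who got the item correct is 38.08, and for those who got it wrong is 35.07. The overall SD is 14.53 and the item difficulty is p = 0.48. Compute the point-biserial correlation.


q = 1 - p = 0.52
rpb = ((M1 - M0) / SD) * sqrt(p * q)
rpb = ((38.08 - 35.07) / 14.53) * sqrt(0.48 * 0.52)
rpb = 0.1035

0.1035


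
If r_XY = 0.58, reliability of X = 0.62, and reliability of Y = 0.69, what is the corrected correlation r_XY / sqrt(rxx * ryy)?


r_corrected = rxy / sqrt(rxx * ryy)
= 0.58 / sqrt(0.62 * 0.69)
= 0.58 / sqrt(0.4278)
= 0.58 / 0.654064
r_corrected = 0.8868

0.8868


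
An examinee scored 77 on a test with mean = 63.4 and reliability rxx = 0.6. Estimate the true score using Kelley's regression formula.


T_est = rxx * X + (1 - rxx) * mean
T_est = 0.6 * 77 + 0.4 * 63.4
T_est = 46.2 + 25.36
T_est = 71.56

71.56


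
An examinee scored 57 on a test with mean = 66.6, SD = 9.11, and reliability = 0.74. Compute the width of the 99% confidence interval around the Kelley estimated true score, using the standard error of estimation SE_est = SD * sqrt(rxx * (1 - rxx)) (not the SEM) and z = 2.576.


True score estimate = 0.74*57 + 0.26*66.6 = 59.496
SE_est = SD * sqrt(rxx * (1 - rxx)) = 9.11 * sqrt(0.74 * 0.26) = 9.11 * sqrt(0.1924) = 3.995958
CI = T_est +/- z * SE_est, so width = 2 * z * SE_est = 2 * 2.576 * 3.995958
Width = 20.5872

20.5872


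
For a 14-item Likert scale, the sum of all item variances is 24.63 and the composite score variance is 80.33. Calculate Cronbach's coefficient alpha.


alpha = (k/(k-1)) * (1 - sum(si^2)/s_total^2)
= (14/13) * (1 - 24.63/80.33)
alpha = 0.7467

0.7467


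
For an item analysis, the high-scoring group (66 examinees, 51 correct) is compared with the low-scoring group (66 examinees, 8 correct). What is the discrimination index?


p_upper = 51/66 = 0.7727
p_lower = 8/66 = 0.1212
D = 0.7727 - 0.1212 = 0.6515

0.6515


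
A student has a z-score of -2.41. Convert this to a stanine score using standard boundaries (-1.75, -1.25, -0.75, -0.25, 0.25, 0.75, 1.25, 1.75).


Stanine boundaries: [-1.75, -1.25, -0.75, -0.25, 0.25, 0.75, 1.25, 1.75]
z = -2.41
Check each boundary:
  z < -1.75
  z < -1.25
  z < -0.75
  z < -0.25
  z < 0.25
  z < 0.75
  z < 1.25
  z < 1.75
Highest qualifying boundary gives stanine = 1

1


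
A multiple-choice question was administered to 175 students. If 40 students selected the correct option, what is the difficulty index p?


Item difficulty p = number correct / total examinees
p = 40 / 175
p = 0.2286

0.2286


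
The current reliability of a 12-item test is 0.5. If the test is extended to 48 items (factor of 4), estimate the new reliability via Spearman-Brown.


r_new = (n * rxx) / (1 + (n-1) * rxx)
r_new = (4 * 0.5) / (1 + 3 * 0.5)
r_new = 2.0 / 2.5
r_new = 0.8

0.8


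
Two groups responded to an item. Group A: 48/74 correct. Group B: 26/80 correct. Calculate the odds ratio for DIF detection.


Odds_A = 48/26 = 1.8462
Odds_B = 26/54 = 0.4815
OR = Odds_A / Odds_B = 1.8462 / 0.4815
Exactly, OR = (48 * 54) / (26 * 26) = 2592 / 676
OR = 3.8343

3.8343


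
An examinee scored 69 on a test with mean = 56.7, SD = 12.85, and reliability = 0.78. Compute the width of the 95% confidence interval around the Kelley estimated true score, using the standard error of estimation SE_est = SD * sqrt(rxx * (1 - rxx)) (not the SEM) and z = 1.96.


True score estimate = 0.78*69 + 0.22*56.7 = 66.294
SE_est = SD * sqrt(rxx * (1 - rxx)) = 12.85 * sqrt(0.78 * 0.22) = 12.85 * sqrt(0.1716) = 5.323065
CI = T_est +/- z * SE_est, so width = 2 * z * SE_est = 2 * 1.96 * 5.323065
Width = 20.8664

20.8664


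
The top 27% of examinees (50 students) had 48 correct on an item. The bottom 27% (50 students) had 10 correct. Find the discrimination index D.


p_upper = 48/50 = 0.96
p_lower = 10/50 = 0.2
D = 0.96 - 0.2 = 0.76

0.76


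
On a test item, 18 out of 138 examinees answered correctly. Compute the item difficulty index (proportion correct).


Item difficulty p = number correct / total examinees
p = 18 / 138
p = 0.1304

0.1304


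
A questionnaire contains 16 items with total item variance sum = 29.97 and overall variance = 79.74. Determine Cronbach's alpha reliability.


alpha = (k/(k-1)) * (1 - sum(si^2)/s_total^2)
= (16/15) * (1 - 29.97/79.74)
alpha = 0.6658

0.6658


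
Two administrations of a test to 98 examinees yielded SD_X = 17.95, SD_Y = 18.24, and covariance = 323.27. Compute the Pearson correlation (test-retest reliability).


r = cov(X,Y) / (SD_X * SD_Y)
r = 323.27 / (17.95 * 18.24)
r = 323.27 / 327.408
r = 0.9874

0.9874


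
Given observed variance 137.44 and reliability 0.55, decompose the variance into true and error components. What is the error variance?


var_true = rxx * var_obs = 0.55 * 137.44 = 75.592
var_error = var_obs - var_true
var_error = 137.44 - 75.592
var_error = 61.848

61.848


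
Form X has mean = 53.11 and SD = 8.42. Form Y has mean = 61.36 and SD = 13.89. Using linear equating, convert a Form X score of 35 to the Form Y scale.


slope = SD_Y / SD_X = 13.89 / 8.42 ~ 1.6496
intercept = mean_Y - slope * mean_X = 61.36 - (13.89 / 8.42) * 53.11 ~ -26.2526
Y = slope * X + intercept. To avoid rounding drift from the rounded slope/intercept, evaluate the equivalent form Y = mean_Y + SD_Y * (X - mean_X) / SD_X at full precision:
Y = 61.36 + 13.89 * (35 - 53.11) / 8.42
Y = 61.36 - 13.89 * 18.11 / 8.42
Y = 61.36 - 251.5479 / 8.42
Y = 61.36 - 29.875
Y = 31.485

31.485


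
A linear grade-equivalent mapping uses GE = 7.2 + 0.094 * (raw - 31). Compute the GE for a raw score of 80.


raw - median = 80 - 31 = 49
slope * diff = 0.094 * 49 = 4.606
GE = 7.2 + 4.606
GE = 11.806

11.806


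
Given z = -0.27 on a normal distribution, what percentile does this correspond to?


CDF(z) = 0.5 * (1 + erf(z/sqrt(2)))
erf(-0.1909) = -0.2128
CDF = 0.3936
Percentile rank = 0.3936 * 100 = 39.36

39.36


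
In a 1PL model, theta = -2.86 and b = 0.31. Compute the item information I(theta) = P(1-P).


P = 1/(1+exp(-(-2.86-0.31))) = 0.0403
I = P*(1-P) = 0.0403 * 0.9597
I = 0.0387

0.0387


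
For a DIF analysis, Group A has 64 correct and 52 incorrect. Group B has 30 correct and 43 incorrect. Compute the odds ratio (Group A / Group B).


Odds_A = 64/52 = 1.2308
Odds_B = 30/43 = 0.6977
OR = Odds_A / Odds_B = 1.2308 / 0.6977
Exactly, OR = (64 * 43) / (52 * 30) = 2752 / 1560
OR = 1.7641

1.7641


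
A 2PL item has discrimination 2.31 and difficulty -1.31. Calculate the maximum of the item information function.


For 2PL, max info at theta = b = -1.31
I_max = a^2 / 4 = 2.31^2 / 4
= 5.3361 / 4
I_max = 1.334

1.334


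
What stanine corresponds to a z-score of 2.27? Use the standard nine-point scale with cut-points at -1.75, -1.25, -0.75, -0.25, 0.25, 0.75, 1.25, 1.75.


Stanine boundaries: [-1.75, -1.25, -0.75, -0.25, 0.25, 0.75, 1.25, 1.75]
z = 2.27
Check each boundary:
  z >= -1.75 -> could be stanine 2
  z >= -1.25 -> could be stanine 3
  z >= -0.75 -> could be stanine 4
  z >= -0.25 -> could be stanine 5
  z >= 0.25 -> could be stanine 6
  z >= 0.75 -> could be stanine 7
  z >= 1.25 -> could be stanine 8
  z >= 1.75 -> could be stanine 9
Highest qualifying boundary gives stanine = 9

9


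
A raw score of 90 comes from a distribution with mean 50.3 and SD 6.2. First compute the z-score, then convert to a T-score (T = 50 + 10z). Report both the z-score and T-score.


z = (X - mean) / SD = (90 - 50.3) / 6.2
z = 39.7 / 6.2
z = 6.4032
T-score = T = 50 + 10z
Carry z at full precision (z = 39.7 / 6.2) into the conversion:
T-score = 50 + 10 * (39.7 / 6.2) = 50 + 397 / 6.2
T-score = 50 + 64.0323
T-score = 114.0323

114.0323


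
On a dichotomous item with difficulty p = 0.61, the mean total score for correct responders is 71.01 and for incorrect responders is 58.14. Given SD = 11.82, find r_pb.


q = 1 - p = 0.39
rpb = ((M1 - M0) / SD) * sqrt(p * q)
rpb = ((71.01 - 58.14) / 11.82) * sqrt(0.61 * 0.39)
rpb = 0.5311

0.5311


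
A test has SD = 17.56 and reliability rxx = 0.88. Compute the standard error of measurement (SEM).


SEM = SD * sqrt(1 - rxx)
SEM = 17.56 * sqrt(1 - 0.88)
SEM = 17.56 * sqrt(0.12) = 17.56 * 0.34641
SEM = 6.083

6.083


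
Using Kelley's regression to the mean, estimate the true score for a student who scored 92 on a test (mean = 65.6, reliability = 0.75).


T_est = rxx * X + (1 - rxx) * mean
T_est = 0.75 * 92 + 0.25 * 65.6
T_est = 69.0 + 16.4
T_est = 85.4

85.4


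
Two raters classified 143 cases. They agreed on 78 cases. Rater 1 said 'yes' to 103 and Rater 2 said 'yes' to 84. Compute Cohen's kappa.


P_o = 78/143 = 0.545455
P_e = (103*84 + 40*59) / 20449 = 0.53851
kappa = (P_o - P_e) / (1 - P_e)
kappa = (0.545455 - 0.53851) / (1 - 0.53851)
kappa = 0.015

0.015


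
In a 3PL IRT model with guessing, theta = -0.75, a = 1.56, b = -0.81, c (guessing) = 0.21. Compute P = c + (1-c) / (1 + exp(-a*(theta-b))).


logit = 1.56*(-0.75 - -0.81) = 0.0936
P* = 1/(1 + exp(-0.0936)) = 0.5234
P = 0.21 + (1 - 0.21) * 0.5234
P = 0.6235

0.6235


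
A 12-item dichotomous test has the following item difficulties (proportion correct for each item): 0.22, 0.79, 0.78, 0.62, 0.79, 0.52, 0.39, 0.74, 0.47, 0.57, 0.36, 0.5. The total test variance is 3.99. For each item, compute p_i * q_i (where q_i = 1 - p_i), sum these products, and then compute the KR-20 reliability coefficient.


For each item, compute p_i * q_i:
  Item 1: 0.22 * 0.78 = 0.1716
  Item 2: 0.79 * 0.21 = 0.1659
  Item 3: 0.78 * 0.22 = 0.1716
  Item 4: 0.62 * 0.38 = 0.2356
  Item 5: 0.79 * 0.21 = 0.1659
  Item 6: 0.52 * 0.48 = 0.2496
  Item 7: 0.39 * 0.61 = 0.2379
  Item 8: 0.74 * 0.26 = 0.1924
  Item 9: 0.47 * 0.53 = 0.2491
  Item 10: 0.57 * 0.43 = 0.2451
  Item 11: 0.36 * 0.64 = 0.2304
  Item 12: 0.5 * 0.5 = 0.25
Sum(p_i * q_i) = 0.1716 + 0.1659 + 0.1716 + 0.2356 + 0.1659 + 0.2496 + 0.2379 + 0.1924 + 0.2491 + 0.2451 + 0.2304 + 0.25 = 2.5651
KR-20 = (k/(k-1)) * (1 - Sum(p_i*q_i) / Var_total)
= (12/11) * (1 - 2.5651/3.99)
= 1.0909 * 0.3571
KR-20 = 0.3896

0.3896


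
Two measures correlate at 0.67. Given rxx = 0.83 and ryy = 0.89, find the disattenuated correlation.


r_corrected = rxy / sqrt(rxx * ryy)
= 0.67 / sqrt(0.83 * 0.89)
= 0.67 / sqrt(0.7387)
= 0.67 / 0.859477
r_corrected = 0.7795

0.7795


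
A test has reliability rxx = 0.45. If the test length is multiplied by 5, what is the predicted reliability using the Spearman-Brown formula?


r_new = (n * rxx) / (1 + (n-1) * rxx)
r_new = (5 * 0.45) / (1 + 4 * 0.45)
r_new = 2.25 / 2.8
r_new = 0.8036

0.8036


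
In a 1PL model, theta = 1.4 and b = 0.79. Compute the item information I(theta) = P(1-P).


P = 1/(1+exp(-(1.4-0.79))) = 0.6479
I = P*(1-P) = 0.6479 * 0.3521
I = 0.2281

0.2281


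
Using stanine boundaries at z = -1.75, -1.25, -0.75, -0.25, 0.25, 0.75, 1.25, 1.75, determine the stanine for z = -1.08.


Stanine boundaries: [-1.75, -1.25, -0.75, -0.25, 0.25, 0.75, 1.25, 1.75]
z = -1.08
Check each boundary:
  z >= -1.75 -> could be stanine 2
  z >= -1.25 -> could be stanine 3
  z < -0.75
  z < -0.25
  z < 0.25
  z < 0.75
  z < 1.25
  z < 1.75
Highest qualifying boundary gives stanine = 3

3


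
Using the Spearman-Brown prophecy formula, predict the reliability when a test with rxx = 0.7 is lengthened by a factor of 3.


r_new = (n * rxx) / (1 + (n-1) * rxx)
r_new = (3 * 0.7) / (1 + 2 * 0.7)
r_new = 2.1 / 2.4
r_new = 0.875

0.875


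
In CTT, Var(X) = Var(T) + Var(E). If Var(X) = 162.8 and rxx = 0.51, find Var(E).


var_true = rxx * var_obs = 0.51 * 162.8 = 83.028
var_error = var_obs - var_true
var_error = 162.8 - 83.028
var_error = 79.772

79.772


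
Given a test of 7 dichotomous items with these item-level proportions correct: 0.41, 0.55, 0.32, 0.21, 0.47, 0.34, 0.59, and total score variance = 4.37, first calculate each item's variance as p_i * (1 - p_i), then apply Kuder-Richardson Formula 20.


For each item, compute p_i * q_i:
  Item 1: 0.41 * 0.59 = 0.2419
  Item 2: 0.55 * 0.45 = 0.2475
  Item 3: 0.32 * 0.68 = 0.2176
  Item 4: 0.21 * 0.79 = 0.1659
  Item 5: 0.47 * 0.53 = 0.2491
  Item 6: 0.34 * 0.66 = 0.2244
  Item 7: 0.59 * 0.41 = 0.2419
Sum(p_i * q_i) = 0.2419 + 0.2475 + 0.2176 + 0.1659 + 0.2491 + 0.2244 + 0.2419 = 1.5883
KR-20 = (k/(k-1)) * (1 - Sum(p_i*q_i) / Var_total)
= (7/6) * (1 - 1.5883/4.37)
= 1.1667 * 0.6365
KR-20 = 0.7426

0.7426


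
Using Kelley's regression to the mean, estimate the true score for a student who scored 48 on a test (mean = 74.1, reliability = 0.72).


T_est = rxx * X + (1 - rxx) * mean
T_est = 0.72 * 48 + 0.28 * 74.1
T_est = 34.56 + 20.748
T_est = 55.308

55.308


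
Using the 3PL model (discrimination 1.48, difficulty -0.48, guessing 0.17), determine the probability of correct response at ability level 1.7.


logit = 1.48*(1.7 - -0.48) = 3.2264
P* = 1/(1 + exp(-3.2264)) = 0.9618
P = 0.17 + (1 - 0.17) * 0.9618
P = 0.9683

0.9683


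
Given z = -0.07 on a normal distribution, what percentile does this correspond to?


CDF(z) = 0.5 * (1 + erf(z/sqrt(2)))
erf(-0.0495) = -0.0558
CDF = 0.4721
Percentile rank = 0.4721 * 100 = 47.21

47.21


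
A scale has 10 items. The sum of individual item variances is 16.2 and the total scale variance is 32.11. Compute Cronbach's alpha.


alpha = (k/(k-1)) * (1 - sum(si^2)/s_total^2)
= (10/9) * (1 - 16.2/32.11)
alpha = 0.5505

0.5505


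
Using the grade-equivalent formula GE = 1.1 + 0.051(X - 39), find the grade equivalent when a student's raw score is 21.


raw - median = 21 - 39 = -18
slope * diff = 0.051 * -18 = -0.918
GE = 1.1 + -0.918
GE = 0.182

0.182


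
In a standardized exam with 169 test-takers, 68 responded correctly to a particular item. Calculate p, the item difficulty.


Item difficulty p = number correct / total examinees
p = 68 / 169
p = 0.4024

0.4024


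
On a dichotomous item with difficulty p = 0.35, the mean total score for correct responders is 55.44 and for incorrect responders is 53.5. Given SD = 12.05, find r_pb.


q = 1 - p = 0.65
rpb = ((M1 - M0) / SD) * sqrt(p * q)
rpb = ((55.44 - 53.5) / 12.05) * sqrt(0.35 * 0.65)
rpb = 0.0768

0.0768


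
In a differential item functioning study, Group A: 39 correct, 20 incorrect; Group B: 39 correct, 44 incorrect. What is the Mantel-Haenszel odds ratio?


Odds_A = 39/20 = 1.95
Odds_B = 39/44 = 0.8864
OR = Odds_A / Odds_B = 1.95 / 0.8864
Exactly, OR = (39 * 44) / (20 * 39) = 1716 / 780
OR = 2.2

2.2


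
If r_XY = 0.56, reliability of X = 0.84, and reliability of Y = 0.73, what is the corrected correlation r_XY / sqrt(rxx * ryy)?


r_corrected = rxy / sqrt(rxx * ryy)
= 0.56 / sqrt(0.84 * 0.73)
= 0.56 / sqrt(0.6132)
= 0.56 / 0.783071
r_corrected = 0.7151

0.7151


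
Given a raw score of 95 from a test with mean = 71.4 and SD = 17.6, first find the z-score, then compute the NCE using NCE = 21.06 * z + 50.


z = (X - mean) / SD = (95 - 71.4) / 17.6
z = 23.6 / 17.6
z = 1.3409
NCE = NCE = 21.06z + 50
Carry z at full precision (z = 23.6 / 17.6) into the conversion:
NCE = 21.06 * (23.6 / 17.6) + 50 = 497.016 / 17.6 + 50
NCE = 28.2395 + 50
NCE = 78.2395

78.2395


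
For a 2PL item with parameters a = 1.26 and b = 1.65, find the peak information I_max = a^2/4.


For 2PL, max info at theta = b = 1.65
I_max = a^2 / 4 = 1.26^2 / 4
= 1.5876 / 4
I_max = 0.3969

0.3969


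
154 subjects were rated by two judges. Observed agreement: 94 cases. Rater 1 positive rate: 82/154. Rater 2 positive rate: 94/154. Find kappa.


P_o = 94/154 = 0.61039
P_e = (82*94 + 72*60) / 23716 = 0.507168
kappa = (P_o - P_e) / (1 - P_e)
kappa = (0.61039 - 0.507168) / (1 - 0.507168)
kappa = 0.2094

0.2094


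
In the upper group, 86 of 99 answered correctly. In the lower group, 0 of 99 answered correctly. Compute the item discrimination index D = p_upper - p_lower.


p_upper = 86/99 = 0.8687
p_lower = 0/99 = 0.0
D = 0.8687 - 0.0 = 0.8687

0.8687


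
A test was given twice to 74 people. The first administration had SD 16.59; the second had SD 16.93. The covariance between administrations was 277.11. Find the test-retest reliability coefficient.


r = cov(X,Y) / (SD_X * SD_Y)
r = 277.11 / (16.59 * 16.93)
r = 277.11 / 280.8687
r = 0.9866

0.9866


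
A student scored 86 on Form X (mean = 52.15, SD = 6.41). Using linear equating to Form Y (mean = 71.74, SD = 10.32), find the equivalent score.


slope = SD_Y / SD_X = 10.32 / 6.41 ~ 1.61
intercept = mean_Y - slope * mean_X = 71.74 - (10.32 / 6.41) * 52.15 ~ -12.2207
Y = slope * X + intercept. To avoid rounding drift from the rounded slope/intercept, evaluate the equivalent form Y = mean_Y + SD_Y * (X - mean_X) / SD_X at full precision:
Y = 71.74 + 10.32 * (86 - 52.15) / 6.41
Y = 71.74 + 10.32 * 33.85 / 6.41
Y = 71.74 + 349.332 / 6.41
Y = 71.74 + 54.498
Y = 126.238

126.238


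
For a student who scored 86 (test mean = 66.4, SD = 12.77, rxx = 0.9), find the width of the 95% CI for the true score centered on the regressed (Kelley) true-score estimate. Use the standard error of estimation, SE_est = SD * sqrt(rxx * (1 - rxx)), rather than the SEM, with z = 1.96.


True score estimate = 0.9*86 + 0.1*66.4 = 84.04
SE_est = SD * sqrt(rxx * (1 - rxx)) = 12.77 * sqrt(0.9 * 0.1) = 12.77 * sqrt(0.09) = 3.831
CI = T_est +/- z * SE_est, so width = 2 * z * SE_est = 2 * 1.96 * 3.831
Width = 15.0175

15.0175


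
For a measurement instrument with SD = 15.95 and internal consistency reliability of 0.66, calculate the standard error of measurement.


SEM = SD * sqrt(1 - rxx)
SEM = 15.95 * sqrt(1 - 0.66)
SEM = 15.95 * sqrt(0.34) = 15.95 * 0.583095
SEM = 9.3004

9.3004


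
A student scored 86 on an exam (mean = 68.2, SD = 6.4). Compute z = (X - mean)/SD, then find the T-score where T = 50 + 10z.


z = (X - mean) / SD = (86 - 68.2) / 6.4
z = 17.8 / 6.4
z = 2.7812
T-score = T = 50 + 10z
Carry z at full precision (z = 17.8 / 6.4) into the conversion:
T-score = 50 + 10 * (17.8 / 6.4) = 50 + 178 / 6.4
T-score = 50 + 27.8125
T-score = 77.8125

77.8125


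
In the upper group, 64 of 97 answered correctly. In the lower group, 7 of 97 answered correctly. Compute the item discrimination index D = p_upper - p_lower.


p_upper = 64/97 = 0.6598
p_lower = 7/97 = 0.0722
D = 0.6598 - 0.0722 = 0.5876

0.5876


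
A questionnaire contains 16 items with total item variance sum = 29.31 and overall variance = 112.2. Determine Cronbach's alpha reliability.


alpha = (k/(k-1)) * (1 - sum(si^2)/s_total^2)
= (16/15) * (1 - 29.31/112.2)
alpha = 0.788

0.788


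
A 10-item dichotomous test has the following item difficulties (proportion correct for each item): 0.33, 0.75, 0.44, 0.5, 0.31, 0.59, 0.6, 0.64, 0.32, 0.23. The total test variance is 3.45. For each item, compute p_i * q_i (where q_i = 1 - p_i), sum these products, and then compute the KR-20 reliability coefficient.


For each item, compute p_i * q_i:
  Item 1: 0.33 * 0.67 = 0.2211
  Item 2: 0.75 * 0.25 = 0.1875
  Item 3: 0.44 * 0.56 = 0.2464
  Item 4: 0.5 * 0.5 = 0.25
  Item 5: 0.31 * 0.69 = 0.2139
  Item 6: 0.59 * 0.41 = 0.2419
  Item 7: 0.6 * 0.4 = 0.24
  Item 8: 0.64 * 0.36 = 0.2304
  Item 9: 0.32 * 0.68 = 0.2176
  Item 10: 0.23 * 0.77 = 0.1771
Sum(p_i * q_i) = 0.2211 + 0.1875 + 0.2464 + 0.25 + 0.2139 + 0.2419 + 0.24 + 0.2304 + 0.2176 + 0.1771 = 2.2259
KR-20 = (k/(k-1)) * (1 - Sum(p_i*q_i) / Var_total)
= (10/9) * (1 - 2.2259/3.45)
= 1.1111 * 0.3548
KR-20 = 0.3942

0.3942


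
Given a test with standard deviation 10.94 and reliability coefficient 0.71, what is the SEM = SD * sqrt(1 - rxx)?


SEM = SD * sqrt(1 - rxx)
SEM = 10.94 * sqrt(1 - 0.71)
SEM = 10.94 * sqrt(0.29) = 10.94 * 0.538516
SEM = 5.8914

5.8914


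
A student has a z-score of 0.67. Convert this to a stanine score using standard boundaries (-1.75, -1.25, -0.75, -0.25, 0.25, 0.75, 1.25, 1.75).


Stanine boundaries: [-1.75, -1.25, -0.75, -0.25, 0.25, 0.75, 1.25, 1.75]
z = 0.67
Check each boundary:
  z >= -1.75 -> could be stanine 2
  z >= -1.25 -> could be stanine 3
  z >= -0.75 -> could be stanine 4
  z >= -0.25 -> could be stanine 5
  z >= 0.25 -> could be stanine 6
  z < 0.75
  z < 1.25
  z < 1.75
Highest qualifying boundary gives stanine = 6

6


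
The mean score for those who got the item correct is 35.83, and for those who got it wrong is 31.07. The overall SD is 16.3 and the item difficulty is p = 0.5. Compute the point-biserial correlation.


q = 1 - p = 0.5
rpb = ((M1 - M0) / SD) * sqrt(p * q)
rpb = ((35.83 - 31.07) / 16.3) * sqrt(0.5 * 0.5)
rpb = 0.146

0.146


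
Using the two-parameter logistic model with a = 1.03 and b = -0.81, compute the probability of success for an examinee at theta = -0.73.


a*(theta - b) = 1.03 * (-0.73 - -0.81) = 0.0824
exp(-0.0824) = 0.9209
P = 1 / (1 + 0.9209)
P = 0.5206

0.5206


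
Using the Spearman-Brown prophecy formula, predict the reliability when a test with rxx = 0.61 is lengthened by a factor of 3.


r_new = (n * rxx) / (1 + (n-1) * rxx)
r_new = (3 * 0.61) / (1 + 2 * 0.61)
r_new = 1.83 / 2.22
r_new = 0.8243

0.8243


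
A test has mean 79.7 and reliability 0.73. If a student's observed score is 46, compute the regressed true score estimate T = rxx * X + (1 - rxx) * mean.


T_est = rxx * X + (1 - rxx) * mean
T_est = 0.73 * 46 + 0.27 * 79.7
T_est = 33.58 + 21.519
T_est = 55.099

55.099


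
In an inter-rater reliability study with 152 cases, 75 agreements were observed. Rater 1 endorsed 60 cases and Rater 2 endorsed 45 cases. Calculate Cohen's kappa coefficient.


P_o = 75/152 = 0.493421
P_e = (60*45 + 92*107) / 23104 = 0.542936
kappa = (P_o - P_e) / (1 - P_e)
kappa = (0.493421 - 0.542936) / (1 - 0.542936)
kappa = -0.1083

-0.1083


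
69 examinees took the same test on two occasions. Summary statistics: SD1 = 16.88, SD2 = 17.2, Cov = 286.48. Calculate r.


r = cov(X,Y) / (SD_X * SD_Y)
r = 286.48 / (16.88 * 17.2)
r = 286.48 / 290.336
r = 0.9867

0.9867


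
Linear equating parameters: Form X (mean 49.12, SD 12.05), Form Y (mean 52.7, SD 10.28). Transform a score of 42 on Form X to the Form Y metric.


slope = SD_Y / SD_X = 10.28 / 12.05 ~ 0.8531
intercept = mean_Y - slope * mean_X = 52.7 - (10.28 / 12.05) * 49.12 ~ 10.7951
Y = slope * X + intercept. To avoid rounding drift from the rounded slope/intercept, evaluate the equivalent form Y = mean_Y + SD_Y * (X - mean_X) / SD_X at full precision:
Y = 52.7 + 10.28 * (42 - 49.12) / 12.05
Y = 52.7 - 10.28 * 7.12 / 12.05
Y = 52.7 - 73.1936 / 12.05
Y = 52.7 - 6.0742
Y = 46.6258

46.6258


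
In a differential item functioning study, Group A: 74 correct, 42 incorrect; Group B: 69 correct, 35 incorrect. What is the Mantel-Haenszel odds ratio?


Odds_A = 74/42 = 1.7619
Odds_B = 69/35 = 1.9714
OR = Odds_A / Odds_B = 1.7619 / 1.9714
Exactly, OR = (74 * 35) / (42 * 69) = 2590 / 2898
OR = 0.8937

0.8937


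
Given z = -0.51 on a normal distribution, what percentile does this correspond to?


CDF(z) = 0.5 * (1 + erf(z/sqrt(2)))
erf(-0.3606) = -0.3899
CDF = 0.305
Percentile rank = 0.305 * 100 = 30.5

30.5


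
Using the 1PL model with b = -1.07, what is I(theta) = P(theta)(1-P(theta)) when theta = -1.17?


P = 1/(1+exp(-(-1.17--1.07))) = 0.475
I = P*(1-P) = 0.475 * 0.525
I = 0.2494

0.2494


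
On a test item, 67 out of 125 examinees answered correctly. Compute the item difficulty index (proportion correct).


Item difficulty p = number correct / total examinees
p = 67 / 125
p = 0.536

0.536


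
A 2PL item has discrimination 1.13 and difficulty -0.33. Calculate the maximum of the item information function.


For 2PL, max info at theta = b = -0.33
I_max = a^2 / 4 = 1.13^2 / 4
= 1.2769 / 4
I_max = 0.3192

0.3192


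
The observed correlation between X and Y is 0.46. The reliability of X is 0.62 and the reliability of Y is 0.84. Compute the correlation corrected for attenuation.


r_corrected = rxy / sqrt(rxx * ryy)
= 0.46 / sqrt(0.62 * 0.84)
= 0.46 / sqrt(0.5208)
= 0.46 / 0.721665
r_corrected = 0.6374

0.6374


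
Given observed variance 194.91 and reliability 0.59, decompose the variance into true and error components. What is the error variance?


var_true = rxx * var_obs = 0.59 * 194.91 = 114.9969
var_error = var_obs - var_true
var_error = 194.91 - 114.9969
var_error = 79.9131

79.9131


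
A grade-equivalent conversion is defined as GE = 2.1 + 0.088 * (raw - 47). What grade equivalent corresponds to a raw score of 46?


raw - median = 46 - 47 = -1
slope * diff = 0.088 * -1 = -0.088
GE = 2.1 + -0.088
GE = 2.012

2.012


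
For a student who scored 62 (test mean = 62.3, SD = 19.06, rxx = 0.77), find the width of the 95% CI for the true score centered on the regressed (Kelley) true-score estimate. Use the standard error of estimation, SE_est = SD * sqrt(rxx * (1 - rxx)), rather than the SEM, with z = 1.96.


True score estimate = 0.77*62 + 0.23*62.3 = 62.069
SE_est = SD * sqrt(rxx * (1 - rxx)) = 19.06 * sqrt(0.77 * 0.23) = 19.06 * sqrt(0.1771) = 8.021068
CI = T_est +/- z * SE_est, so width = 2 * z * SE_est = 2 * 1.96 * 8.021068
Width = 31.4426

31.4426


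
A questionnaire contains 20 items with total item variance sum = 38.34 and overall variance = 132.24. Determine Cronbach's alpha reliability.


alpha = (k/(k-1)) * (1 - sum(si^2)/s_total^2)
= (20/19) * (1 - 38.34/132.24)
alpha = 0.7474

0.7474


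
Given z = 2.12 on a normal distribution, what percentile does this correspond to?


CDF(z) = 0.5 * (1 + erf(z/sqrt(2)))
erf(1.4991) = 0.966
CDF = 0.983
Percentile rank = 0.983 * 100 = 98.3

98.3


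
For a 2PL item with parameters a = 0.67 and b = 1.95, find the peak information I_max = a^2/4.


For 2PL, max info at theta = b = 1.95
I_max = a^2 / 4 = 0.67^2 / 4
= 0.4489 / 4
I_max = 0.1122

0.1122


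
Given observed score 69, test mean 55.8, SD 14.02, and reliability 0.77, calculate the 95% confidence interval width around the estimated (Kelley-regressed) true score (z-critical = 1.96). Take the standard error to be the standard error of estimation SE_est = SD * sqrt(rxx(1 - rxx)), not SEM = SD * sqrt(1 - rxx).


True score estimate = 0.77*69 + 0.23*55.8 = 65.964
SE_est = SD * sqrt(rxx * (1 - rxx)) = 14.02 * sqrt(0.77 * 0.23) = 14.02 * sqrt(0.1771) = 5.900072
CI = T_est +/- z * SE_est, so width = 2 * z * SE_est = 2 * 1.96 * 5.900072
Width = 23.1283

23.1283


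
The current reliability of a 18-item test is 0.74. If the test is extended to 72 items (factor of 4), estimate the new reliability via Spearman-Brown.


r_new = (n * rxx) / (1 + (n-1) * rxx)
r_new = (4 * 0.74) / (1 + 3 * 0.74)
r_new = 2.96 / 3.22
r_new = 0.9193

0.9193


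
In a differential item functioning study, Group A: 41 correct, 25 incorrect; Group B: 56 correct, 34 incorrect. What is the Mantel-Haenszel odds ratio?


Odds_A = 41/25 = 1.64
Odds_B = 56/34 = 1.6471
OR = Odds_A / Odds_B = 1.64 / 1.6471
Exactly, OR = (41 * 34) / (25 * 56) = 1394 / 1400
OR = 0.9957

0.9957


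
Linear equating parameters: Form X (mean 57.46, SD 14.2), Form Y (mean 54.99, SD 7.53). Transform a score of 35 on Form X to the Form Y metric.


slope = SD_Y / SD_X = 7.53 / 14.2 ~ 0.5303
intercept = mean_Y - slope * mean_X = 54.99 - (7.53 / 14.2) * 57.46 ~ 24.52
Y = slope * X + intercept. To avoid rounding drift from the rounded slope/intercept, evaluate the equivalent form Y = mean_Y + SD_Y * (X - mean_X) / SD_X at full precision:
Y = 54.99 + 7.53 * (35 - 57.46) / 14.2
Y = 54.99 - 7.53 * 22.46 / 14.2
Y = 54.99 - 169.1238 / 14.2
Y = 54.99 - 11.9101
Y = 43.0799

43.0799


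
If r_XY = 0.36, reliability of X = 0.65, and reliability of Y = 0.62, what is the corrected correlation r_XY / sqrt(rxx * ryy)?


r_corrected = rxy / sqrt(rxx * ryy)
= 0.36 / sqrt(0.65 * 0.62)
= 0.36 / sqrt(0.403)
= 0.36 / 0.634823
r_corrected = 0.5671

0.5671


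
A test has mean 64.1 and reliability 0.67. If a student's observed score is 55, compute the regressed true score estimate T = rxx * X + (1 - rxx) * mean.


T_est = rxx * X + (1 - rxx) * mean
T_est = 0.67 * 55 + 0.33 * 64.1
T_est = 36.85 + 21.153
T_est = 58.003

58.003


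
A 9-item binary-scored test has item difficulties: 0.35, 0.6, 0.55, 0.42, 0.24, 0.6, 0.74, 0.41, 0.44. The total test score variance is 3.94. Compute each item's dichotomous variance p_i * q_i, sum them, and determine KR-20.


For each item, compute p_i * q_i:
  Item 1: 0.35 * 0.65 = 0.2275
  Item 2: 0.6 * 0.4 = 0.24
  Item 3: 0.55 * 0.45 = 0.2475
  Item 4: 0.42 * 0.58 = 0.2436
  Item 5: 0.24 * 0.76 = 0.1824
  Item 6: 0.6 * 0.4 = 0.24
  Item 7: 0.74 * 0.26 = 0.1924
  Item 8: 0.41 * 0.59 = 0.2419
  Item 9: 0.44 * 0.56 = 0.2464
Sum(p_i * q_i) = 0.2275 + 0.24 + 0.2475 + 0.2436 + 0.1824 + 0.24 + 0.1924 + 0.2419 + 0.2464 = 2.0617
KR-20 = (k/(k-1)) * (1 - Sum(p_i*q_i) / Var_total)
= (9/8) * (1 - 2.0617/3.94)
= 1.125 * 0.4767
KR-20 = 0.5363

0.5363


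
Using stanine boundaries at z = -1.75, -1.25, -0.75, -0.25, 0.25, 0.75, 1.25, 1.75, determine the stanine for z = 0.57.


Stanine boundaries: [-1.75, -1.25, -0.75, -0.25, 0.25, 0.75, 1.25, 1.75]
z = 0.57
Check each boundary:
  z >= -1.75 -> could be stanine 2
  z >= -1.25 -> could be stanine 3
  z >= -0.75 -> could be stanine 4
  z >= -0.25 -> could be stanine 5
  z >= 0.25 -> could be stanine 6
  z < 0.75
  z < 1.25
  z < 1.75
Highest qualifying boundary gives stanine = 6

6


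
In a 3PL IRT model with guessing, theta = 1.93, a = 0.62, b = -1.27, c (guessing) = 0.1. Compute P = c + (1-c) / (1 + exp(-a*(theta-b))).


logit = 0.62*(1.93 - -1.27) = 1.984
P* = 1/(1 + exp(-1.984)) = 0.8791
P = 0.1 + (1 - 0.1) * 0.8791
P = 0.8912

0.8912


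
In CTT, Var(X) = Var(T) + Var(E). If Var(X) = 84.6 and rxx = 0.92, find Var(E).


var_true = rxx * var_obs = 0.92 * 84.6 = 77.832
var_error = var_obs - var_true
var_error = 84.6 - 77.832
var_error = 6.768

6.768


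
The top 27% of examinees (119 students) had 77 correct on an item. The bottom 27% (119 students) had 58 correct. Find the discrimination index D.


p_upper = 77/119 = 0.6471
p_lower = 58/119 = 0.4874
D = 0.6471 - 0.4874 = 0.1597

0.1597


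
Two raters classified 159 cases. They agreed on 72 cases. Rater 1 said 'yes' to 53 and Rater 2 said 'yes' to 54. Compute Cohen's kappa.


P_o = 72/159 = 0.45283
P_e = (53*54 + 106*105) / 25281 = 0.553459
kappa = (P_o - P_e) / (1 - P_e)
kappa = (0.45283 - 0.553459) / (1 - 0.553459)
kappa = -0.2254

-0.2254


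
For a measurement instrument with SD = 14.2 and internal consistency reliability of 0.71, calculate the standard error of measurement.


SEM = SD * sqrt(1 - rxx)
SEM = 14.2 * sqrt(1 - 0.71)
SEM = 14.2 * sqrt(0.29) = 14.2 * 0.538516
SEM = 7.6469

7.6469


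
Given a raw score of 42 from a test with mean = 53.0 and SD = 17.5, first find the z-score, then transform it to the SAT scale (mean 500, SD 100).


z = (X - mean) / SD = (42 - 53.0) / 17.5
z = -11.0 / 17.5
z = -0.6286
SAT-scale = SAT = 500 + 100z
Carry z at full precision (z = -11.0 / 17.5) into the conversion:
SAT-scale = 500 + 100 * (-11.0 / 17.5) = 500 + -1100 / 17.5
SAT-scale = 500 + -62.8571
SAT-scale = 437.1429

437.1429


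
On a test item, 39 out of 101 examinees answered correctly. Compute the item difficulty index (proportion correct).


Item difficulty p = number correct / total examinees
p = 39 / 101
p = 0.3861

0.3861


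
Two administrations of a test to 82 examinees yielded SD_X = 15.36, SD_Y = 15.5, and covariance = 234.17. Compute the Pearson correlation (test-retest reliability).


r = cov(X,Y) / (SD_X * SD_Y)
r = 234.17 / (15.36 * 15.5)
r = 234.17 / 238.08
r = 0.9836

0.9836


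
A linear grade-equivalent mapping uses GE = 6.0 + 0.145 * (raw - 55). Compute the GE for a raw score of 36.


raw - median = 36 - 55 = -19
slope * diff = 0.145 * -19 = -2.755
GE = 6.0 + -2.755
GE = 3.245

3.245


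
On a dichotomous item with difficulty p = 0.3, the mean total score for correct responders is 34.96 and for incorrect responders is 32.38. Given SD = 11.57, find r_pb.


q = 1 - p = 0.7
rpb = ((M1 - M0) / SD) * sqrt(p * q)
rpb = ((34.96 - 32.38) / 11.57) * sqrt(0.3 * 0.7)
rpb = 0.1022

0.1022


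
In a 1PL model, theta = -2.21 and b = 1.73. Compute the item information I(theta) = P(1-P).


P = 1/(1+exp(-(-2.21-1.73))) = 0.0191
I = P*(1-P) = 0.0191 * 0.9809
I = 0.0187

0.0187


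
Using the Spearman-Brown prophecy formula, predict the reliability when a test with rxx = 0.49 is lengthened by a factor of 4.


r_new = (n * rxx) / (1 + (n-1) * rxx)
r_new = (4 * 0.49) / (1 + 3 * 0.49)
r_new = 1.96 / 2.47
r_new = 0.7935

0.7935


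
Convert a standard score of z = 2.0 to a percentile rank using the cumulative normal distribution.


CDF(z) = 0.5 * (1 + erf(z/sqrt(2)))
erf(1.4142) = 0.9545
CDF = 0.9772
Percentile rank = 0.9772 * 100 = 97.72

97.72


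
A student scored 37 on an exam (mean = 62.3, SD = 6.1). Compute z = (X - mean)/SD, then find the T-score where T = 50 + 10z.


z = (X - mean) / SD = (37 - 62.3) / 6.1
z = -25.3 / 6.1
z = -4.1475
T-score = T = 50 + 10z
Carry z at full precision (z = -25.3 / 6.1) into the conversion:
T-score = 50 + 10 * (-25.3 / 6.1) = 50 + -253 / 6.1
T-score = 50 + -41.4754
T-score = 8.5246

8.5246


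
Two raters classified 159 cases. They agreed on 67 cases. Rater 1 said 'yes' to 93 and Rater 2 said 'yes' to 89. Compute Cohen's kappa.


P_o = 67/159 = 0.421384
P_e = (93*89 + 66*70) / 25281 = 0.510146
kappa = (P_o - P_e) / (1 - P_e)
kappa = (0.421384 - 0.510146) / (1 - 0.510146)
kappa = -0.1812

-0.1812


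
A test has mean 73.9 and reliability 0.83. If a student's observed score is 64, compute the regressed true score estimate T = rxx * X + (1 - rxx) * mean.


T_est = rxx * X + (1 - rxx) * mean
T_est = 0.83 * 64 + 0.17 * 73.9
T_est = 53.12 + 12.563
T_est = 65.683

65.683


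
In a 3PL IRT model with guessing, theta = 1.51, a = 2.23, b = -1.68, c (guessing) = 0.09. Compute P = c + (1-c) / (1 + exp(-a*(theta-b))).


logit = 2.23*(1.51 - -1.68) = 7.1137
P* = 1/(1 + exp(-7.1137)) = 0.9992
P = 0.09 + (1 - 0.09) * 0.9992
P = 0.9993

0.9993


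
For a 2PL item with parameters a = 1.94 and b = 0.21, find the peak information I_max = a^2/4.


For 2PL, max info at theta = b = 0.21
I_max = a^2 / 4 = 1.94^2 / 4
= 3.7636 / 4
I_max = 0.9409

0.9409


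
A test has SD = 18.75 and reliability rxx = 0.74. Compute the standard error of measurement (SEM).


SEM = SD * sqrt(1 - rxx)
SEM = 18.75 * sqrt(1 - 0.74)
SEM = 18.75 * sqrt(0.26) = 18.75 * 0.509902
SEM = 9.5607

9.5607


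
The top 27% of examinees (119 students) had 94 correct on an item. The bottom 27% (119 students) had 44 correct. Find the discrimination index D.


p_upper = 94/119 = 0.7899
p_lower = 44/119 = 0.3697
D = 0.7899 - 0.3697 = 0.4202

0.4202


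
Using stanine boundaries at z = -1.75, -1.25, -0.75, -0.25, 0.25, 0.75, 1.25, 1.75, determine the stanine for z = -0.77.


Stanine boundaries: [-1.75, -1.25, -0.75, -0.25, 0.25, 0.75, 1.25, 1.75]
z = -0.77
Check each boundary:
  z >= -1.75 -> could be stanine 2
  z >= -1.25 -> could be stanine 3
  z < -0.75
  z < -0.25
  z < 0.25
  z < 0.75
  z < 1.25
  z < 1.75
Highest qualifying boundary gives stanine = 3

3


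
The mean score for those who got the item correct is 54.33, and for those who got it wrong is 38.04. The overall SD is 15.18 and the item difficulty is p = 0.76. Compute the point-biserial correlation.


q = 1 - p = 0.24
rpb = ((M1 - M0) / SD) * sqrt(p * q)
rpb = ((54.33 - 38.04) / 15.18) * sqrt(0.76 * 0.24)
rpb = 0.4583

0.4583


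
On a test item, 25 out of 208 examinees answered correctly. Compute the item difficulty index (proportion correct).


Item difficulty p = number correct / total examinees
p = 25 / 208
p = 0.1202

0.1202


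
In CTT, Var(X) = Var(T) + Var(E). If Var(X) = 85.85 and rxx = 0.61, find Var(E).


var_true = rxx * var_obs = 0.61 * 85.85 = 52.3685
var_error = var_obs - var_true
var_error = 85.85 - 52.3685
var_error = 33.4815

33.4815


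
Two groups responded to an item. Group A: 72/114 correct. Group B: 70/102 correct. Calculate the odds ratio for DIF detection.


Odds_A = 72/42 = 1.7143
Odds_B = 70/32 = 2.1875
OR = Odds_A / Odds_B = 1.7143 / 2.1875
Exactly, OR = (72 * 32) / (42 * 70) = 2304 / 2940
OR = 0.7837

0.7837


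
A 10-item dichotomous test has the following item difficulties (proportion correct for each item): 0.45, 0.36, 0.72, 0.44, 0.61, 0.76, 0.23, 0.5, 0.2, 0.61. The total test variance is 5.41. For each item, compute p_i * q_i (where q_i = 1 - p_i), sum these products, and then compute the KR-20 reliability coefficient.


For each item, compute p_i * q_i:
  Item 1: 0.45 * 0.55 = 0.2475
  Item 2: 0.36 * 0.64 = 0.2304
  Item 3: 0.72 * 0.28 = 0.2016
  Item 4: 0.44 * 0.56 = 0.2464
  Item 5: 0.61 * 0.39 = 0.2379
  Item 6: 0.76 * 0.24 = 0.1824
  Item 7: 0.23 * 0.77 = 0.1771
  Item 8: 0.5 * 0.5 = 0.25
  Item 9: 0.2 * 0.8 = 0.16
  Item 10: 0.61 * 0.39 = 0.2379
Sum(p_i * q_i) = 0.2475 + 0.2304 + 0.2016 + 0.2464 + 0.2379 + 0.1824 + 0.1771 + 0.25 + 0.16 + 0.2379 = 2.1712
KR-20 = (k/(k-1)) * (1 - Sum(p_i*q_i) / Var_total)
= (10/9) * (1 - 2.1712/5.41)
= 1.1111 * 0.5987
KR-20 = 0.6652

0.6652


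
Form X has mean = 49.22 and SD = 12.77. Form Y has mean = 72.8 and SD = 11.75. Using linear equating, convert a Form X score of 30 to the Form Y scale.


slope = SD_Y / SD_X = 11.75 / 12.77 ~ 0.9201
intercept = mean_Y - slope * mean_X = 72.8 - (11.75 / 12.77) * 49.22 ~ 27.5114
Y = slope * X + intercept. To avoid rounding drift from the rounded slope/intercept, evaluate the equivalent form Y = mean_Y + SD_Y * (X - mean_X) / SD_X at full precision:
Y = 72.8 + 11.75 * (30 - 49.22) / 12.77
Y = 72.8 - 11.75 * 19.22 / 12.77
Y = 72.8 - 225.835 / 12.77
Y = 72.8 - 17.6848
Y = 55.1152

55.1152


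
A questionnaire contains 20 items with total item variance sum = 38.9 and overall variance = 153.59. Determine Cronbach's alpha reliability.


alpha = (k/(k-1)) * (1 - sum(si^2)/s_total^2)
= (20/19) * (1 - 38.9/153.59)
alpha = 0.786

0.786


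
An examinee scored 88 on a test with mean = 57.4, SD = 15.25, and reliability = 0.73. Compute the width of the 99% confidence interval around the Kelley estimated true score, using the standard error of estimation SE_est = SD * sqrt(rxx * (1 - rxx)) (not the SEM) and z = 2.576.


True score estimate = 0.73*88 + 0.27*57.4 = 79.738
SE_est = SD * sqrt(rxx * (1 - rxx)) = 15.25 * sqrt(0.73 * 0.27) = 15.25 * sqrt(0.1971) = 6.770382
CI = T_est +/- z * SE_est, so width = 2 * z * SE_est = 2 * 2.576 * 6.770382
Width = 34.881

34.881
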